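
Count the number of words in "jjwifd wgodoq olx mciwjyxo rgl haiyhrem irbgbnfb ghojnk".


Input string: 'jjwifd wgodoq olx mciwjyxo rgl haiyhrem irbgbnfb ghojnk'
Operation: split by spaces
Words found: 'jjwifd', 'wgodoq', 'olx', 'mciwjyxo', 'rgl', 'haiyhrem', 'irbgbnfb', 'ghojnk'
Word count: 8


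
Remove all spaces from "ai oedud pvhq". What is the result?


Input string: 'ai oedud pvhq'
Operation: remove all spaces
Words: 'ai', 'oedud', 'pvhq'
Join without spaces: aioedudpvhq


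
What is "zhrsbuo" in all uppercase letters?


Input string: 'zhrsbuo'
Operation: convert each letter to uppercase
Mapping: 'z'->'Z', 'h'->'H', 'r'->'R', 's'->'S', 'b'->'B', 'u'->'U', 'o'->'O'
Result: ZHRSBUO


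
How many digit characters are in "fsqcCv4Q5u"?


Input string: 'fsqcCv4Q5u'
Operation: count digit characters (0-9)
Scan: 'f', 's', 'q', 'c', 'C', 'v', '4'(digit), 'Q', '5'(digit), 'u'
Digits found: 2
Result: 2


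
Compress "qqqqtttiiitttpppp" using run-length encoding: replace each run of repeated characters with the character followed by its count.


Input: 'qqqqtttiiitttpppp'
Operation: identify consecutive runs
Runs: 'qqqq' -> q4, 'ttt' -> t3, 'iii' -> i3, 'ttt' -> t3, 'pppp' -> p4
Encoded: q4t3i3t3p4


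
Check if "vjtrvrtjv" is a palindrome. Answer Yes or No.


Input string: 'vjtrvrtjv'
Reversed: 'vjtrvrtjv'
Compare pairs: s[0]='v' vs s[8]='v' (match), s[1]='j' vs s[7]='j' (match), s[2]='t' vs s[6]='t' (match), s[3]='r' vs s[5]='r' (match)
Palindrome: Yes


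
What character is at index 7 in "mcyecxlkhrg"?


Input string: 'mcyecxlkhrg'
Operation: get character at index 7
Index mapping: s[0]='m', s[1]='c', s[2]='y', s[3]='e', s[4]='c', s[5]='x', s[6]='l', s[7]='k'
Result: 'k'


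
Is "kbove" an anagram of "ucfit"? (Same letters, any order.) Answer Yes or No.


String 1: 'ucfit' -> sorted: 'cfitu'
String 2: 'kbove' -> sorted: 'bekov'
Compare sorted forms: 'cfitu' != 'bekov'
Anagram: No


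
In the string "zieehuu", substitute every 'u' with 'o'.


Input string: 'zieehuu'
Operation: replace 'u' with 'o'
Positions of 'u': 5, 6
After replacement: zieehoo


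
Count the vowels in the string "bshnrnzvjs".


Input string: 'bshnrnzvjs'
Operation: count vowels (a, e, i, o, u)
Scan: s[0]='b', s[1]='s', s[2]='h', s[3]='n', s[4]='r', s[5]='n', s[6]='z', s[7]='v', s[8]='j', s[9]='s'
Vowels found: 0
Result: 0


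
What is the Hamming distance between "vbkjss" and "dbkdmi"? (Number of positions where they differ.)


String 1: 'vbkjss'
String 2: 'dbkdmi'
Compare each position: pos 0: 'v'!='d', pos 1: 'b'=='b', pos 2: 'k'=='k', pos 3: 'j'!='d', pos 4: 's'!='m', pos 5: 's'!='i'
Differing positions: 4
Hamming distance: 4


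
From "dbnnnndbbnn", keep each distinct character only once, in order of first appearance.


Input: 'dbnnnndbbnn'
Operation: keep first occurrence of each character
Scan: s[0]='d' new -> keep; s[1]='b' new -> keep; s[2]='n' new -> keep; s[3]='n' seen -> skip; s[4]='n' seen -> skip; s[5]='n' seen -> skip; s[6]='d' seen -> skip; s[7]='b' seen -> skip; s[8]='b' seen -> skip; s[9]='n' seen -> skip; s[10]='n' seen -> skip
Result: dbn


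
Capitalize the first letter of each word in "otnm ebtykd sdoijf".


Input string: 'otnm ebtykd sdoijf'
Operation: capitalize first letter of each word
Word transformations: 'otnm'->'Otnm', 'ebtykd'->'Ebtykd', 'sdoijf'->'Sdoijf'
Result: Otnm Ebtykd Sdoijf


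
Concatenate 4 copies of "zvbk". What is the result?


Input string: 'zvbk'
Operation: repeat 4 times
Concatenation: 'zvbk' + 'zvbk' + 'zvbk' + 'zvbk'
Result: zvbkzvbkzvbkzvbk


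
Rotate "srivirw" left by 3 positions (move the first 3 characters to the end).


Input: 'srivirw', shift = 3
Operation: split at index 3 and swap parts
Front part s[0:3] = 'sri'
Back part s[3:] = 'virw'
Rotated = back + front = 'virw' + 'sri'
Result: virwsri


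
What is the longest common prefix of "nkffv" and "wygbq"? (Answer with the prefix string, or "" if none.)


String 1: 'nkffv'
String 2: 'wygbq'
Compare position by position:
pos 0: 'n' vs 'w' differ -> stop
Longest common prefix: "" (length 0)


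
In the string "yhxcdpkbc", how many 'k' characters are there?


Input string: 'yhxcdpkbc'
Target character: 'k'
Scan each position: s[6]='k'
Matches found at indices: 6
Total: 1


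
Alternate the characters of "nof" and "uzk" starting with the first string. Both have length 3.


String 1: 'nof'
String 2: 'uzk'
Operation: alternate characters
Pairs: 'n'+'u', 'o'+'z', 'f'+'k'
Result: nuozfk


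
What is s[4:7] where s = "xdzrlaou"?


Input string: 'xdzrlaou'
Operation: slice [4:7]
Extract characters: s[4]='l', s[5]='a', s[6]='o'
Result: lao


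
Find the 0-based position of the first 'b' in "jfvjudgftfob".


Input string: 'jfvjudgftfob'
Target: 'b'
Scanning left to right: s[0]='j', s[1]='f', s[2]='v', s[3]='j', s[4]='u', s[5]='d', s[6]='g', s[7]='f', s[8]='t', s[9]='f', s[10]='o', s[11]='b'
First match at index: 11


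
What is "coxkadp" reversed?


Input string: 'coxkadp'
Operation: reverse character order
Original order: 'c' -> 'o' -> 'x' -> 'k' -> 'a' -> 'd' -> 'p'
Reversed order: 'p' -> 'd' -> 'a' -> 'k' -> 'x' -> 'o' -> 'c'
Result: pdakxoc


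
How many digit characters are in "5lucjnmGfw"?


Input string: '5lucjnmGfw'
Operation: count digit characters (0-9)
Scan: '5'(digit), 'l', 'u', 'c', 'j', 'n', 'm', 'G', 'f', 'w'
Digits found: 1
Result: 1


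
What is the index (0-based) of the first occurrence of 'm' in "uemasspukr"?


Input string: 'uemasspukr'
Target: 'm'
Scanning left to right: s[0]='u', s[1]='e', s[2]='m'
First match at index: 2


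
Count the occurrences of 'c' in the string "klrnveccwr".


Input string: 'klrnveccwr'
Target character: 'c'
Scan each position: s[6]='c', s[7]='c'
Matches found at indices: 6, 7
Total: 2


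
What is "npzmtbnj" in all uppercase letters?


Input string: 'npzmtbnj'
Operation: convert each letter to uppercase
Mapping: 'n'->'N', 'p'->'P', 'z'->'Z', 'm'->'M', 't'->'T', 'b'->'B', 'n'->'N', 'j'->'J'
Result: NPZMTBNJ


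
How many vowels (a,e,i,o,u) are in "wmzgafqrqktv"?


Input string: 'wmzgafqrqktv'
Operation: count vowels (a, e, i, o, u)
Scan: s[0]='w', s[1]='m', s[2]='z', s[3]='g', s[4]='a' (vowel), s[5]='f', s[6]='q', s[7]='r', s[8]='q', s[9]='k', s[10]='t', s[11]='v'
Vowels found: 1
Result: 1


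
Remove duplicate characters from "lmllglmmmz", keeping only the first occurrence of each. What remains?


Input: 'lmllglmmmz'
Operation: keep first occurrence of each character
Scan: s[0]='l' new -> keep; s[1]='m' new -> keep; s[2]='l' seen -> skip; s[3]='l' seen -> skip; s[4]='g' new -> keep; s[5]='l' seen -> skip; s[6]='m' seen -> skip; s[7]='m' seen -> skip; s[8]='m' seen -> skip; s[9]='z' new -> keep
Result: lmgz


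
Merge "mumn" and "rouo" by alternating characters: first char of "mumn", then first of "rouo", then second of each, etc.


String 1: 'mumn'
String 2: 'rouo'
Operation: alternate characters
Pairs: 'm'+'r', 'u'+'o', 'm'+'u', 'n'+'o'
Result: mruomuno


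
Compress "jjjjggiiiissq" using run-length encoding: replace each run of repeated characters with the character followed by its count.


Input: 'jjjjggiiiissq'
Operation: identify consecutive runs
Runs: 'jjjj' -> j4, 'gg' -> g2, 'iiii' -> i4, 'ss' -> s2, 'q' -> q1
Encoded: j4g2i4s2q1


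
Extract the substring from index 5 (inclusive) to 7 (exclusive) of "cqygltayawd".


Input string: 'cqygltayawd'
Operation: slice [5:7]
Extract characters: s[5]='t', s[6]='a'
Result: ta


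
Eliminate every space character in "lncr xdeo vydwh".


Input string: 'lncr xdeo vydwh'
Operation: remove all spaces
Words: 'lncr', 'xdeo', 'vydwh'
Join without spaces: lncrxdeovydwh


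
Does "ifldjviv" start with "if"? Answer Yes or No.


Input string: 'ifldjviv'
Prefix to check: 'if'
First 2 characters of input: 'if'
Match: True
Result: Yes


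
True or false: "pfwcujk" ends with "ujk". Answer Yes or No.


Input string: 'pfwcujk'
Suffix to check: 'ujk'
Last 3 characters of input: 'ujk'
Match: True
Result: Yes


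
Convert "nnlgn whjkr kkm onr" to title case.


Input string: 'nnlgn whjkr kkm onr'
Operation: capitalize first letter of each word
Word transformations: 'nnlgn'->'Nnlgn', 'whjkr'->'Whjkr', 'kkm'->'Kkm', 'onr'->'Onr'
Result: Nnlgn Whjkr Kkm Onr


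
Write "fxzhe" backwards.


Input string: 'fxzhe'
Operation: reverse character order
Original order: 'f' -> 'x' -> 'z' -> 'h' -> 'e'
Reversed order: 'e' -> 'h' -> 'z' -> 'x' -> 'f'
Result: ehzxf


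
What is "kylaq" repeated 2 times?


Input string: 'kylaq'
Operation: repeat 2 times
Concatenation: 'kylaq' + 'kylaq'
Result: kylaqkylaq


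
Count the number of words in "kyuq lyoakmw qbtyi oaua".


Input string: 'kyuq lyoakmw qbtyi oaua'
Operation: split by spaces
Words found: 'kyuq', 'lyoakmw', 'qbtyi', 'oaua'
Word count: 4


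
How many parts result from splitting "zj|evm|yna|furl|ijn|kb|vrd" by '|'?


Input string: 'zj|evm|yna|furl|ijn|kb|vrd'
Delimiter: '|'
Split result: 'zj', 'evm', 'yna', 'furl', 'ijn', 'kb', 'vrd'
Number of parts: 7


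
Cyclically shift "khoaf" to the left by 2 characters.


Input: 'khoaf', shift = 2
Operation: split at index 2 and swap parts
Front part s[0:2] = 'kh'
Back part s[2:] = 'oaf'
Rotated = back + front = 'oaf' + 'kh'
Result: oafkh


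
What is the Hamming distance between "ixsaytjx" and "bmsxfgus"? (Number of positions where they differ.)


String 1: 'ixsaytjx'
String 2: 'bmsxfgus'
Compare each position: pos 0: 'i'!='b', pos 1: 'x'!='m', pos 2: 's'=='s', pos 3: 'a'!='x', pos 4: 'y'!='f', pos 5: 't'!='g', pos 6: 'j'!='u', pos 7: 'x'!='s'
Differing positions: 7
Hamming distance: 7


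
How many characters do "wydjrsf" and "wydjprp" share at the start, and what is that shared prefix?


String 1: 'wydjrsf'
String 2: 'wydjprp'
Compare position by position:
pos 0: 'w' vs 'w' match
pos 1: 'y' vs 'y' match
pos 2: 'd' vs 'd' match
pos 3: 'j' vs 'j' match
pos 4: 'r' vs 'p' differ -> stop
Longest common prefix: "wydj" (length 4)


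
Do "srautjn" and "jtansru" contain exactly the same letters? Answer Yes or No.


String 1: 'srautjn' -> sorted: 'ajnrstu'
String 2: 'jtansru' -> sorted: 'ajnrstu'
Compare sorted forms: 'ajnrstu' == 'ajnrstu'
Anagram: Yes


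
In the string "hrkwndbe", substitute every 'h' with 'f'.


Input string: 'hrkwndbe'
Operation: replace 'h' with 'f'
Positions of 'h': 0
After replacement: frkwndbe


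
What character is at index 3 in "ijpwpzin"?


Input string: 'ijpwpzin'
Operation: get character at index 3
Index mapping: s[0]='i', s[1]='j', s[2]='p', s[3]='w'
Result: 'w'


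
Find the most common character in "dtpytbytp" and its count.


Input: 'dtpytbytp'
Operation: tally each character
Counts: 'b':1, 'd':1, 'p':2, 't':3, 'y':2
Maximum: 't' appears 3 times


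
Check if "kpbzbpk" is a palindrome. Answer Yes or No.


Input string: 'kpbzbpk'
Reversed: 'kpbzbpk'
Compare pairs: s[0]='k' vs s[6]='k' (match), s[1]='p' vs s[5]='p' (match), s[2]='b' vs s[4]='b' (match)
Palindrome: Yes


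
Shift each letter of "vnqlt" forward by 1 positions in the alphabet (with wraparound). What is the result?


Input: 'vnqlt', shift = 1
Operation: for each letter, (position + 1) mod 26
Mapping: 'v'(21+1=22)->'w', 'n'(13+1=14)->'o', 'q'(16+1=17)->'r', 'l'(11+1=12)->'m', 't'(19+1=20)->'u'
Result: wormu


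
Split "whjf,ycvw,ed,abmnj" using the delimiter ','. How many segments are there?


Input string: 'whjf,ycvw,ed,abmnj'
Delimiter: ','
Split result: 'whjf', 'ycvw', 'ed', 'abmnj'
Number of parts: 4


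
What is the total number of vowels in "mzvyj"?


Input string: 'mzvyj'
Operation: count vowels (a, e, i, o, u)
Scan: s[0]='m', s[1]='z', s[2]='v', s[3]='y', s[4]='j'
Vowels found: 0
Result: 0


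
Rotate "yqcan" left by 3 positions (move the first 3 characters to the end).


Input: 'yqcan', shift = 3
Operation: split at index 3 and swap parts
Front part s[0:3] = 'yqc'
Back part s[3:] = 'an'
Rotated = back + front = 'an' + 'yqc'
Result: anyqc


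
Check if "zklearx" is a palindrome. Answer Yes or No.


Input string: 'zklearx'
Reversed: 'xraelkz'
Compare pairs: s[0]='z' vs s[6]='x' (mismatch), s[1]='k' vs s[5]='r' (mismatch), s[2]='l' vs s[4]='a' (mismatch)
Palindrome: No


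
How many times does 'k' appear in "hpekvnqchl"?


Input string: 'hpekvnqchl'
Target character: 'k'
Scan each position: s[3]='k'
Matches found at indices: 3
Total: 1


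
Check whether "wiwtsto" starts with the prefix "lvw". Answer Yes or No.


Input string: 'wiwtsto'
Prefix to check: 'lvw'
First 3 characters of input: 'wiw'
Match: False
Result: No


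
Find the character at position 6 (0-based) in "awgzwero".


Input string: 'awgzwero'
Operation: get character at index 6
Index mapping: s[0]='a', s[1]='w', s[2]='g', s[3]='z', s[4]='w', s[5]='e', s[6]='r'
Result: 'r'


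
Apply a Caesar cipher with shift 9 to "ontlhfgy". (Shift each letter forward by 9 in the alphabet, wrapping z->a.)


Input: 'ontlhfgy', shift = 9
Operation: for each letter, (position + 9) mod 26
Mapping: 'o'(14+9=23)->'x', 'n'(13+9=22)->'w', 't'(19+9=28, 28 mod 26=2)->'c', 'l'(11+9=20)->'u', 'h'(7+9=16)->'q', 'f'(5+9=14)->'o', 'g'(6+9=15)->'p', 'y'(24+9=33, 33 mod 26=7)->'h'
Result: xwcuqoph


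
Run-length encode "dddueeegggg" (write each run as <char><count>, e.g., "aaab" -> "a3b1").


Input: 'dddueeegggg'
Operation: identify consecutive runs
Runs: 'ddd' -> d3, 'u' -> u1, 'eee' -> e3, 'gggg' -> g4
Encoded: d3u1e3g4


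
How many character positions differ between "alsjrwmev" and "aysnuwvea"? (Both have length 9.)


String 1: 'alsjrwmev'
String 2: 'aysnuwvea'
Compare each position: pos 0: 'a'=='a', pos 1: 'l'!='y', pos 2: 's'=='s', pos 3: 'j'!='n', pos 4: 'r'!='u', pos 5: 'w'=='w', pos 6: 'm'!='v', pos 7: 'e'=='e', pos 8: 'v'!='a'
Differing positions: 5
Hamming distance: 5


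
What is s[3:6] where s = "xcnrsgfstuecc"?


Input string: 'xcnrsgfstuecc'
Operation: slice [3:6]
Extract characters: s[3]='r', s[4]='s', s[5]='g'
Result: rsg


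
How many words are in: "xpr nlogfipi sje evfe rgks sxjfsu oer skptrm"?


Input string: 'xpr nlogfipi sje evfe rgks sxjfsu oer skptrm'
Operation: split by spaces
Words found: 'xpr', 'nlogfipi', 'sje', 'evfe', 'rgks', 'sxjfsu', 'oer', 'skptrm'
Word count: 8


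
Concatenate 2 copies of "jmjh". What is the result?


Input string: 'jmjh'
Operation: repeat 2 times
Concatenation: 'jmjh' + 'jmjh'
Result: jmjhjmjh


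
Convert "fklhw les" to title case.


Input string: 'fklhw les'
Operation: capitalize first letter of each word
Word transformations: 'fklhw'->'Fklhw', 'les'->'Les'
Result: Fklhw Les


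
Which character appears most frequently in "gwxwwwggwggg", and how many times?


Input: 'gwxwwwggwggg'
Operation: tally each character
Counts: 'g':6, 'w':5, 'x':1
Maximum: 'g' appears 6 times


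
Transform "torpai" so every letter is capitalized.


Input string: 'torpai'
Operation: convert each letter to uppercase
Mapping: 't'->'T', 'o'->'O', 'r'->'R', 'p'->'P', 'a'->'A', 'i'->'I'
Result: TORPAI


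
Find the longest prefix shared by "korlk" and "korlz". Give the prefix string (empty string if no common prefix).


String 1: 'korlk'
String 2: 'korlz'
Compare position by position:
pos 0: 'k' vs 'k' match
pos 1: 'o' vs 'o' match
pos 2: 'r' vs 'r' match
pos 3: 'l' vs 'l' match
pos 4: 'k' vs 'z' differ -> stop
Longest common prefix: "korl" (length 4)


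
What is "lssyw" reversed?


Input string: 'lssyw'
Operation: reverse character order
Original order: 'l' -> 's' -> 's' -> 'y' -> 'w'
Reversed order: 'w' -> 'y' -> 's' -> 's' -> 'l'
Result: wyssl


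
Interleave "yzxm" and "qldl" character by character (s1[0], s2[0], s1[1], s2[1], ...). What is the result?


String 1: 'yzxm'
String 2: 'qldl'
Operation: alternate characters
Pairs: 'y'+'q', 'z'+'l', 'x'+'d', 'm'+'l'
Result: yqzlxdml


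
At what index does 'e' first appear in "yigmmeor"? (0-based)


Input string: 'yigmmeor'
Target: 'e'
Scanning left to right: s[0]='y', s[1]='i', s[2]='g', s[3]='m', s[4]='m', s[5]='e'
First match at index: 5


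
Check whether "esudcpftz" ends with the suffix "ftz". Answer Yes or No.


Input string: 'esudcpftz'
Suffix to check: 'ftz'
Last 3 characters of input: 'ftz'
Match: True
Result: Yes


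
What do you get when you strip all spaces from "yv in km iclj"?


Input string: 'yv in km iclj'
Operation: remove all spaces
Words: 'yv', 'in', 'km', 'iclj'
Join without spaces: yvinkmiclj


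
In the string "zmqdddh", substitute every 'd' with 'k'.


Input string: 'zmqdddh'
Operation: replace 'd' with 'k'
Positions of 'd': 3, 4, 5
After replacement: zmqkkkh


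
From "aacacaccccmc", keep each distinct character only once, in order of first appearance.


Input: 'aacacaccccmc'
Operation: keep first occurrence of each character
Scan: s[0]='a' new -> keep; s[1]='a' seen -> skip; s[2]='c' new -> keep; s[3]='a' seen -> skip; s[4]='c' seen -> skip; s[5]='a' seen -> skip; s[6]='c' seen -> skip; s[7]='c' seen -> skip; s[8]='c' seen -> skip; s[9]='c' seen -> skip; s[10]='m' new -> keep; s[11]='c' seen -> skip
Result: acm


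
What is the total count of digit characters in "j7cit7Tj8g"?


Input string: 'j7cit7Tj8g'
Operation: count digit characters (0-9)
Scan: 'j', '7'(digit), 'c', 'i', 't', '7'(digit), 'T', 'j', '8'(digit), 'g'
Digits found: 3
Result: 3


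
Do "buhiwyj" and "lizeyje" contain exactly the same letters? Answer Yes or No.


String 1: 'buhiwyj' -> sorted: 'bhijuwy'
String 2: 'lizeyje' -> sorted: 'eeijlyz'
Compare sorted forms: 'bhijuwy' != 'eeijlyz'
Anagram: No


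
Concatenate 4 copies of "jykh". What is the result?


Input string: 'jykh'
Operation: repeat 4 times
Concatenation: 'jykh' + 'jykh' + 'jykh' + 'jykh'
Result: jykhjykhjykhjykh


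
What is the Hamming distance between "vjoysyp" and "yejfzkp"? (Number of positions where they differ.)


String 1: 'vjoysyp'
String 2: 'yejfzkp'
Compare each position: pos 0: 'v'!='y', pos 1: 'j'!='e', pos 2: 'o'!='j', pos 3: 'y'!='f', pos 4: 's'!='z', pos 5: 'y'!='k', pos 6: 'p'=='p'
Differing positions: 6
Hamming distance: 6


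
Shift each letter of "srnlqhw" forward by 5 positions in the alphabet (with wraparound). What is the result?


Input: 'srnlqhw', shift = 5
Operation: for each letter, (position + 5) mod 26
Mapping: 's'(18+5=23)->'x', 'r'(17+5=22)->'w', 'n'(13+5=18)->'s', 'l'(11+5=16)->'q', 'q'(16+5=21)->'v', 'h'(7+5=12)->'m', 'w'(22+5=27, 27 mod 26=1)->'b'
Result: xwsqvmb


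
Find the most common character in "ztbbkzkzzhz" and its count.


Input: 'ztbbkzkzzhz'
Operation: tally each character
Counts: 'b':2, 'h':1, 'k':2, 't':1, 'z':5
Maximum: 'z' appears 5 times


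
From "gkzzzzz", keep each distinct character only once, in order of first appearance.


Input: 'gkzzzzz'
Operation: keep first occurrence of each character
Scan: s[0]='g' new -> keep; s[1]='k' new -> keep; s[2]='z' new -> keep; s[3]='z' seen -> skip; s[4]='z' seen -> skip; s[5]='z' seen -> skip; s[6]='z' seen -> skip
Result: gkz


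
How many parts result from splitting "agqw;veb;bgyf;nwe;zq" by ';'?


Input string: 'agqw;veb;bgyf;nwe;zq'
Delimiter: ';'
Split result: 'agqw', 'veb', 'bgyf', 'nwe', 'zq'
Number of parts: 5


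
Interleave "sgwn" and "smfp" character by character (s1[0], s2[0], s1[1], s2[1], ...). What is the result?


String 1: 'sgwn'
String 2: 'smfp'
Operation: alternate characters
Pairs: 's'+'s', 'g'+'m', 'w'+'f', 'n'+'p'
Result: ssgmwfnp


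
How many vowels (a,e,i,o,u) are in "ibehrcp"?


Input string: 'ibehrcp'
Operation: count vowels (a, e, i, o, u)
Scan: s[0]='i' (vowel), s[1]='b', s[2]='e' (vowel), s[3]='h', s[4]='r', s[5]='c', s[6]='p'
Vowels found: 2
Result: 2


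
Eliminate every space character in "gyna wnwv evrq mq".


Input string: 'gyna wnwv evrq mq'
Operation: remove all spaces
Words: 'gyna', 'wnwv', 'evrq', 'mq'
Join without spaces: gynawnwvevrqmq


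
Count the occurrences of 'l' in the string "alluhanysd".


Input string: 'alluhanysd'
Target character: 'l'
Scan each position: s[1]='l', s[2]='l'
Matches found at indices: 1, 2
Total: 2


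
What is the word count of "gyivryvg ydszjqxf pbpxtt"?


Input string: 'gyivryvg ydszjqxf pbpxtt'
Operation: split by spaces
Words found: 'gyivryvg', 'ydszjqxf', 'pbpxtt'
Word count: 3


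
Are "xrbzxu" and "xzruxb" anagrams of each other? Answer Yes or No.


String 1: 'xrbzxu' -> sorted: 'bruxxz'
String 2: 'xzruxb' -> sorted: 'bruxxz'
Compare sorted forms: 'bruxxz' == 'bruxxz'
Anagram: Yes


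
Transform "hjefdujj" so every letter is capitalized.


Input string: 'hjefdujj'
Operation: convert each letter to uppercase
Mapping: 'h'->'H', 'j'->'J', 'e'->'E', 'f'->'F', 'd'->'D', 'u'->'U', 'j'->'J', 'j'->'J'
Result: HJEFDUJJ


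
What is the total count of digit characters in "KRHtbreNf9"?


Input string: 'KRHtbreNf9'
Operation: count digit characters (0-9)
Scan: 'K', 'R', 'H', 't', 'b', 'r', 'e', 'N', 'f', '9'(digit)
Digits found: 1
Result: 1


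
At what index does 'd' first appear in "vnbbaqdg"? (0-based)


Input string: 'vnbbaqdg'
Target: 'd'
Scanning left to right: s[0]='v', s[1]='n', s[2]='b', s[3]='b', s[4]='a', s[5]='q', s[6]='d'
First match at index: 6


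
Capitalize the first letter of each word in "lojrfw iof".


Input string: 'lojrfw iof'
Operation: capitalize first letter of each word
Word transformations: 'lojrfw'->'Lojrfw', 'iof'->'Iof'
Result: Lojrfw Iof


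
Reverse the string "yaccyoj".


Input string: 'yaccyoj'
Operation: reverse character order
Original order: 'y' -> 'a' -> 'c' -> 'c' -> 'y' -> 'o' -> 'j'
Reversed order: 'j' -> 'o' -> 'y' -> 'c' -> 'c' -> 'a' -> 'y'
Result: joyccay


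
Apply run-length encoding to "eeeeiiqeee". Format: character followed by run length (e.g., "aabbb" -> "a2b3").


Input: 'eeeeiiqeee'
Operation: identify consecutive runs
Runs: 'eeee' -> e4, 'ii' -> i2, 'q' -> q1, 'eee' -> e3
Encoded: e4i2q1e3


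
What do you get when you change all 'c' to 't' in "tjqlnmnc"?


Input string: 'tjqlnmnc'
Operation: replace 'c' with 't'
Positions of 'c': 7
After replacement: tjqlnmnt


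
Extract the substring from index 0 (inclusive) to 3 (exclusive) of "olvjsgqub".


Input string: 'olvjsgqub'
Operation: slice [0:3]
Extract characters: s[0]='o', s[1]='l', s[2]='v'
Result: olv


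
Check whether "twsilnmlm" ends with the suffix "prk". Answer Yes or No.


Input string: 'twsilnmlm'
Suffix to check: 'prk'
Last 3 characters of input: 'mlm'
Match: False
Result: No


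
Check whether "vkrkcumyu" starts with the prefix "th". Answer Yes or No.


Input string: 'vkrkcumyu'
Prefix to check: 'th'
First 2 characters of input: 'vk'
Match: False
Result: No


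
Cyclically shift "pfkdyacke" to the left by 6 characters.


Input: 'pfkdyacke', shift = 6
Operation: split at index 6 and swap parts
Front part s[0:6] = 'pfkdya'
Back part s[6:] = 'cke'
Rotated = back + front = 'cke' + 'pfkdya'
Result: ckepfkdya


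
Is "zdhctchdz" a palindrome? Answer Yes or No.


Input string: 'zdhctchdz'
Reversed: 'zdhctchdz'
Compare pairs: s[0]='z' vs s[8]='z' (match), s[1]='d' vs s[7]='d' (match), s[2]='h' vs s[6]='h' (match), s[3]='c' vs s[5]='c' (match)
Palindrome: Yes


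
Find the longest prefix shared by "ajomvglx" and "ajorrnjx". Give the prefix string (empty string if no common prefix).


String 1: 'ajomvglx'
String 2: 'ajorrnjx'
Compare position by position:
pos 0: 'a' vs 'a' match
pos 1: 'j' vs 'j' match
pos 2: 'o' vs 'o' match
pos 3: 'm' vs 'r' differ -> stop
Longest common prefix: "ajo" (length 3)


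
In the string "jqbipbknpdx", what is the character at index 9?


Input string: 'jqbipbknpdx'
Operation: get character at index 9
Index mapping: s[0]='j', s[1]='q', s[2]='b', s[3]='i', s[4]='p', s[5]='b', s[6]='k', s[7]='n', s[8]='p', s[9]='d'
Result: 'd'


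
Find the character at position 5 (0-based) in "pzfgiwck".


Input string: 'pzfgiwck'
Operation: get character at index 5
Index mapping: s[0]='p', s[1]='z', s[2]='f', s[3]='g', s[4]='i', s[5]='w'
Result: 'w'


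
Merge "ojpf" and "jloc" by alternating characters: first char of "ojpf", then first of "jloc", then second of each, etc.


String 1: 'ojpf'
String 2: 'jloc'
Operation: alternate characters
Pairs: 'o'+'j', 'j'+'l', 'p'+'o', 'f'+'c'
Result: ojjlpofc


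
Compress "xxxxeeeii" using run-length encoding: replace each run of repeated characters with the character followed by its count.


Input: 'xxxxeeeii'
Operation: identify consecutive runs
Runs: 'xxxx' -> x4, 'eee' -> e3, 'ii' -> i2
Encoded: x4e3i2


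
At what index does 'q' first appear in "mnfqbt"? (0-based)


Input string: 'mnfqbt'
Target: 'q'
Scanning left to right: s[0]='m', s[1]='n', s[2]='f', s[3]='q'
First match at index: 3


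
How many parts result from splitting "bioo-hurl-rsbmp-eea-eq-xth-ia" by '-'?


Input string: 'bioo-hurl-rsbmp-eea-eq-xth-ia'
Delimiter: '-'
Split result: 'bioo', 'hurl', 'rsbmp', 'eea', 'eq', 'xth', 'ia'
Number of parts: 7


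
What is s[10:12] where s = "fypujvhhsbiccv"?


Input string: 'fypujvhhsbiccv'
Operation: slice [10:12]
Extract characters: s[10]='i', s[11]='c'
Result: ic


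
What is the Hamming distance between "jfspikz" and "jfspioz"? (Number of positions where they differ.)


String 1: 'jfspikz'
String 2: 'jfspioz'
Compare each position: pos 0: 'j'=='j', pos 1: 'f'=='f', pos 2: 's'=='s', pos 3: 'p'=='p', pos 4: 'i'=='i', pos 5: 'k'!='o', pos 6: 'z'=='z'
Differing positions: 1
Hamming distance: 1


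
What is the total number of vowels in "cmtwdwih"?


Input string: 'cmtwdwih'
Operation: count vowels (a, e, i, o, u)
Scan: s[0]='c', s[1]='m', s[2]='t', s[3]='w', s[4]='d', s[5]='w', s[6]='i' (vowel), s[7]='h'
Vowels found: 1
Result: 1


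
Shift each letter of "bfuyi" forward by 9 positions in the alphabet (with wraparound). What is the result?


Input: 'bfuyi', shift = 9
Operation: for each letter, (position + 9) mod 26
Mapping: 'b'(1+9=10)->'k', 'f'(5+9=14)->'o', 'u'(20+9=29, 29 mod 26=3)->'d', 'y'(24+9=33, 33 mod 26=7)->'h', 'i'(8+9=17)->'r'
Result: kodhr


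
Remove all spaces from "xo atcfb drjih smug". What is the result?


Input string: 'xo atcfb drjih smug'
Operation: remove all spaces
Words: 'xo', 'atcfb', 'drjih', 'smug'
Join without spaces: xoatcfbdrjihsmug


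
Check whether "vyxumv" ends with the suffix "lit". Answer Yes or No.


Input string: 'vyxumv'
Suffix to check: 'lit'
Last 3 characters of input: 'umv'
Match: False
Result: No


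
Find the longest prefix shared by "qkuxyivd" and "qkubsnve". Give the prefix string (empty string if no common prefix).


String 1: 'qkuxyivd'
String 2: 'qkubsnve'
Compare position by position:
pos 0: 'q' vs 'q' match
pos 1: 'k' vs 'k' match
pos 2: 'u' vs 'u' match
pos 3: 'x' vs 'b' differ -> stop
Longest common prefix: "qku" (length 3)


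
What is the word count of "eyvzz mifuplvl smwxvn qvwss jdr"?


Input string: 'eyvzz mifuplvl smwxvn qvwss jdr'
Operation: split by spaces
Words found: 'eyvzz', 'mifuplvl', 'smwxvn', 'qvwss', 'jdr'
Word count: 5


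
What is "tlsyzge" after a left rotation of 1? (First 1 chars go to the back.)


Input: 'tlsyzge', shift = 1
Operation: split at index 1 and swap parts
Front part s[0:1] = 't'
Back part s[1:] = 'lsyzge'
Rotated = back + front = 'lsyzge' + 't'
Result: lsyzget


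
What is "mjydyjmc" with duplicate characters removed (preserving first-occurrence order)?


Input: 'mjydyjmc'
Operation: keep first occurrence of each character
Scan: s[0]='m' new -> keep; s[1]='j' new -> keep; s[2]='y' new -> keep; s[3]='d' new -> keep; s[4]='y' seen -> skip; s[5]='j' seen -> skip; s[6]='m' seen -> skip; s[7]='c' new -> keep
Result: mjydc


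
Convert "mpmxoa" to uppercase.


Input string: 'mpmxoa'
Operation: convert each letter to uppercase
Mapping: 'm'->'M', 'p'->'P', 'm'->'M', 'x'->'X', 'o'->'O', 'a'->'A'
Result: MPMXOA


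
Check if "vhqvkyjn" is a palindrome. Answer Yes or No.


Input string: 'vhqvkyjn'
Reversed: 'njykvqhv'
Compare pairs: s[0]='v' vs s[7]='n' (mismatch), s[1]='h' vs s[6]='j' (mismatch), s[2]='q' vs s[5]='y' (mismatch), s[3]='v' vs s[4]='k' (mismatch)
Palindrome: No


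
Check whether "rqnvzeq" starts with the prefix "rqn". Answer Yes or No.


Input string: 'rqnvzeq'
Prefix to check: 'rqn'
First 3 characters of input: 'rqn'
Match: True
Result: Yes


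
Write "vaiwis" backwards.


Input string: 'vaiwis'
Operation: reverse character order
Original order: 'v' -> 'a' -> 'i' -> 'w' -> 'i' -> 's'
Reversed order: 's' -> 'i' -> 'w' -> 'i' -> 'a' -> 'v'
Result: siwiav


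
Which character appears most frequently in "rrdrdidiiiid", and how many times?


Input: 'rrdrdidiiiid'
Operation: tally each character
Counts: 'd':4, 'i':5, 'r':3
Maximum: 'i' appears 5 times


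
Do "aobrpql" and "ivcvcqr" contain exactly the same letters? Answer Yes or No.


String 1: 'aobrpql' -> sorted: 'ablopqr'
String 2: 'ivcvcqr' -> sorted: 'cciqrvv'
Compare sorted forms: 'ablopqr' != 'cciqrvv'
Anagram: No


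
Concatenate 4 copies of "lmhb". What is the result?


Input string: 'lmhb'
Operation: repeat 4 times
Concatenation: 'lmhb' + 'lmhb' + 'lmhb' + 'lmhb'
Result: lmhblmhblmhblmhb


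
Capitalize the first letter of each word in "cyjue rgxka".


Input string: 'cyjue rgxka'
Operation: capitalize first letter of each word
Word transformations: 'cyjue'->'Cyjue', 'rgxka'->'Rgxka'
Result: Cyjue Rgxka


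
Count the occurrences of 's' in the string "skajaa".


Input string: 'skajaa'
Target character: 's'
Scan each position: s[0]='s'
Matches found at indices: 0
Total: 1


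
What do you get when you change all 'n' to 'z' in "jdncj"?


Input string: 'jdncj'
Operation: replace 'n' with 'z'
Positions of 'n': 2
After replacement: jdzcj


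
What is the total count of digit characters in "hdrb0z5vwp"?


Input string: 'hdrb0z5vwp'
Operation: count digit characters (0-9)
Scan: 'h', 'd', 'r', 'b', '0'(digit), 'z', '5'(digit), 'v', 'w', 'p'
Digits found: 2
Result: 2


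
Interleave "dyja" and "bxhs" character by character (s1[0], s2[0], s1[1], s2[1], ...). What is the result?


String 1: 'dyja'
String 2: 'bxhs'
Operation: alternate characters
Pairs: 'd'+'b', 'y'+'x', 'j'+'h', 'a'+'s'
Result: dbyxjhas


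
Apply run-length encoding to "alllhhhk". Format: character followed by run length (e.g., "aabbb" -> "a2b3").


Input: 'alllhhhk'
Operation: identify consecutive runs
Runs: 'a' -> a1, 'lll' -> l3, 'hhh' -> h3, 'k' -> k1
Encoded: a1l3h3k1


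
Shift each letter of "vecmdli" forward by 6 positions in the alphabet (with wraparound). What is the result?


Input: 'vecmdli', shift = 6
Operation: for each letter, (position + 6) mod 26
Mapping: 'v'(21+6=27, 27 mod 26=1)->'b', 'e'(4+6=10)->'k', 'c'(2+6=8)->'i', 'm'(12+6=18)->'s', 'd'(3+6=9)->'j', 'l'(11+6=17)->'r', 'i'(8+6=14)->'o'
Result: bkisjro


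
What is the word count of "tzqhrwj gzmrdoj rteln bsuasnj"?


Input string: 'tzqhrwj gzmrdoj rteln bsuasnj'
Operation: split by spaces
Words found: 'tzqhrwj', 'gzmrdoj', 'rteln', 'bsuasnj'
Word count: 4


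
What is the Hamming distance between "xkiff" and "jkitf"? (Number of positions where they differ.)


String 1: 'xkiff'
String 2: 'jkitf'
Compare each position: pos 0: 'x'!='j', pos 1: 'k'=='k', pos 2: 'i'=='i', pos 3: 'f'!='t', pos 4: 'f'=='f'
Differing positions: 2
Hamming distance: 2


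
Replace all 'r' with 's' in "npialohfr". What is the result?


Input string: 'npialohfr'
Operation: replace 'r' with 's'
Positions of 'r': 8
After replacement: npialohfs


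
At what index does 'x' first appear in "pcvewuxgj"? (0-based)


Input string: 'pcvewuxgj'
Target: 'x'
Scanning left to right: s[0]='p', s[1]='c', s[2]='v', s[3]='e', s[4]='w', s[5]='u', s[6]='x'
First match at index: 6


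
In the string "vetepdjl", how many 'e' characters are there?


Input string: 'vetepdjl'
Target character: 'e'
Scan each position: s[1]='e', s[3]='e'
Matches found at indices: 1, 3
Total: 2


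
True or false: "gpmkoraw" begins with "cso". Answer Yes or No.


Input string: 'gpmkoraw'
Prefix to check: 'cso'
First 3 characters of input: 'gpm'
Match: False
Result: No


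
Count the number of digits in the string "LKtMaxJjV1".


Input string: 'LKtMaxJjV1'
Operation: count digit characters (0-9)
Scan: 'L', 'K', 't', 'M', 'a', 'x', 'J', 'j', 'V', '1'(digit)
Digits found: 1
Result: 1


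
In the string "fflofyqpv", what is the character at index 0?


Input string: 'fflofyqpv'
Operation: get character at index 0
Index mapping: s[0]='f'
Result: 'f'


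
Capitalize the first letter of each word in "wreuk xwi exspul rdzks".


Input string: 'wreuk xwi exspul rdzks'
Operation: capitalize first letter of each word
Word transformations: 'wreuk'->'Wreuk', 'xwi'->'Xwi', 'exspul'->'Exspul', 'rdzks'->'Rdzks'
Result: Wreuk Xwi Exspul Rdzks


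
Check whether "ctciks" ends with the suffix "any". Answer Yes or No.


Input string: 'ctciks'
Suffix to check: 'any'
Last 3 characters of input: 'iks'
Match: False
Result: No


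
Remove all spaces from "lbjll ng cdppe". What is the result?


Input string: 'lbjll ng cdppe'
Operation: remove all spaces
Words: 'lbjll', 'ng', 'cdppe'
Join without spaces: lbjllngcdppe


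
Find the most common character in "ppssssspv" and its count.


Input: 'ppssssspv'
Operation: tally each character
Counts: 'p':3, 's':5, 'v':1
Maximum: 's' appears 5 times


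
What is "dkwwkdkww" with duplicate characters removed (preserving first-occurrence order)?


Input: 'dkwwkdkww'
Operation: keep first occurrence of each character
Scan: s[0]='d' new -> keep; s[1]='k' new -> keep; s[2]='w' new -> keep; s[3]='w' seen -> skip; s[4]='k' seen -> skip; s[5]='d' seen -> skip; s[6]='k' seen -> skip; s[7]='w' seen -> skip; s[8]='w' seen -> skip
Result: dkw


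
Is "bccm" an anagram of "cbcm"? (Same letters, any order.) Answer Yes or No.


String 1: 'cbcm' -> sorted: 'bccm'
String 2: 'bccm' -> sorted: 'bccm'
Compare sorted forms: 'bccm' == 'bccm'
Anagram: Yes


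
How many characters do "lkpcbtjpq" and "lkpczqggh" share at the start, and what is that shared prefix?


String 1: 'lkpcbtjpq'
String 2: 'lkpczqggh'
Compare position by position:
pos 0: 'l' vs 'l' match
pos 1: 'k' vs 'k' match
pos 2: 'p' vs 'p' match
pos 3: 'c' vs 'c' match
pos 4: 'b' vs 'z' differ -> stop
Longest common prefix: "lkpc" (length 4)


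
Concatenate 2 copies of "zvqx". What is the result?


Input string: 'zvqx'
Operation: repeat 2 times
Concatenation: 'zvqx' + 'zvqx'
Result: zvqxzvqx


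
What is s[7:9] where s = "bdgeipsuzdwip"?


Input string: 'bdgeipsuzdwip'
Operation: slice [7:9]
Extract characters: s[7]='u', s[8]='z'
Result: uz


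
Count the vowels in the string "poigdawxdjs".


Input string: 'poigdawxdjs'
Operation: count vowels (a, e, i, o, u)
Scan: s[0]='p', s[1]='o' (vowel), s[2]='i' (vowel), s[3]='g', s[4]='d', s[5]='a' (vowel), s[6]='w', s[7]='x', s[8]='d', s[9]='j', s[10]='s'
Vowels found: 3
Result: 3


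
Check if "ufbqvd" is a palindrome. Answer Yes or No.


Input string: 'ufbqvd'
Reversed: 'dvqbfu'
Compare pairs: s[0]='u' vs s[5]='d' (mismatch), s[1]='f' vs s[4]='v' (mismatch), s[2]='b' vs s[3]='q' (mismatch)
Palindrome: No


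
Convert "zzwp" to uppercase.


Input string: 'zzwp'
Operation: convert each letter to uppercase
Mapping: 'z'->'Z', 'z'->'Z', 'w'->'W', 'p'->'P'
Result: ZZWP


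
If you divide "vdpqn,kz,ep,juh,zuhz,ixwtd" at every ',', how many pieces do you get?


Input string: 'vdpqn,kz,ep,juh,zuhz,ixwtd'
Delimiter: ','
Split result: 'vdpqn', 'kz', 'ep', 'juh', 'zuhz', 'ixwtd'
Number of parts: 6


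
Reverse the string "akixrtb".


Input string: 'akixrtb'
Operation: reverse character order
Original order: 'a' -> 'k' -> 'i' -> 'x' -> 'r' -> 't' -> 'b'
Reversed order: 'b' -> 't' -> 'r' -> 'x' -> 'i' -> 'k' -> 'a'
Result: btrxika


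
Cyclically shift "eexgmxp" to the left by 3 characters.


Input: 'eexgmxp', shift = 3
Operation: split at index 3 and swap parts
Front part s[0:3] = 'eex'
Back part s[3:] = 'gmxp'
Rotated = back + front = 'gmxp' + 'eex'
Result: gmxpeex


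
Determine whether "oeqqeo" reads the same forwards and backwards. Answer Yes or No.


Input string: 'oeqqeo'
Reversed: 'oeqqeo'
Compare pairs: s[0]='o' vs s[5]='o' (match), s[1]='e' vs s[4]='e' (match), s[2]='q' vs s[3]='q' (match)
Palindrome: Yes


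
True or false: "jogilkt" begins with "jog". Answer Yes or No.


Input string: 'jogilkt'
Prefix to check: 'jog'
First 3 characters of input: 'jog'
Match: True
Result: Yes


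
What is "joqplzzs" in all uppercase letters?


Input string: 'joqplzzs'
Operation: convert each letter to uppercase
Mapping: 'j'->'J', 'o'->'O', 'q'->'Q', 'p'->'P', 'l'->'L', 'z'->'Z', 'z'->'Z', 's'->'S'
Result: JOQPLZZS


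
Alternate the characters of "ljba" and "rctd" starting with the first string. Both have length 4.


String 1: 'ljba'
String 2: 'rctd'
Operation: alternate characters
Pairs: 'l'+'r', 'j'+'c', 'b'+'t', 'a'+'d'
Result: lrjcbtad


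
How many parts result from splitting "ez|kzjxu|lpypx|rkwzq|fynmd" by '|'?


Input string: 'ez|kzjxu|lpypx|rkwzq|fynmd'
Delimiter: '|'
Split result: 'ez', 'kzjxu', 'lpypx', 'rkwzq', 'fynmd'
Number of parts: 5


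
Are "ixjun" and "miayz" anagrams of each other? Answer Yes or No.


String 1: 'ixjun' -> sorted: 'ijnux'
String 2: 'miayz' -> sorted: 'aimyz'
Compare sorted forms: 'ijnux' != 'aimyz'
Anagram: No


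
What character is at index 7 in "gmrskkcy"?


Input string: 'gmrskkcy'
Operation: get character at index 7
Index mapping: s[0]='g', s[1]='m', s[2]='r', s[3]='s', s[4]='k', s[5]='k', s[6]='c', s[7]='y'
Result: 'y'


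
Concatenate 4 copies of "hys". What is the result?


Input string: 'hys'
Operation: repeat 4 times
Concatenation: 'hys' + 'hys' + 'hys' + 'hys'
Result: hyshyshyshys


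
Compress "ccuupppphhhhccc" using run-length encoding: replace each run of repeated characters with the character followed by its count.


Input: 'ccuupppphhhhccc'
Operation: identify consecutive runs
Runs: 'cc' -> c2, 'uu' -> u2, 'pppp' -> p4, 'hhhh' -> h4, 'ccc' -> c3
Encoded: c2u2p4h4c3


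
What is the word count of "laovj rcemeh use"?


Input string: 'laovj rcemeh use'
Operation: split by spaces
Words found: 'laovj', 'rcemeh', 'use'
Word count: 3


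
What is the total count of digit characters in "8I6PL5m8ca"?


Input string: '8I6PL5m8ca'
Operation: count digit characters (0-9)
Scan: '8'(digit), 'I', '6'(digit), 'P', 'L', '5'(digit), 'm', '8'(digit), 'c', 'a'
Digits found: 4
Result: 4


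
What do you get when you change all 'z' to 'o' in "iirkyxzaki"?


Input string: 'iirkyxzaki'
Operation: replace 'z' with 'o'
Positions of 'z': 6
After replacement: iirkyxoaki


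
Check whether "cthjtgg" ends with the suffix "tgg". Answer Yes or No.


Input string: 'cthjtgg'
Suffix to check: 'tgg'
Last 3 characters of input: 'tgg'
Match: True
Result: Yes


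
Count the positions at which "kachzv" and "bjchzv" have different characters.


String 1: 'kachzv'
String 2: 'bjchzv'
Compare each position: pos 0: 'k'!='b', pos 1: 'a'!='j', pos 2: 'c'=='c', pos 3: 'h'=='h', pos 4: 'z'=='z', pos 5: 'v'=='v'
Differing positions: 2
Hamming distance: 2


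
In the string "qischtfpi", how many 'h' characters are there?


Input string: 'qischtfpi'
Target character: 'h'
Scan each position: s[4]='h'
Matches found at indices: 4
Total: 1


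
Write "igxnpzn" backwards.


Input string: 'igxnpzn'
Operation: reverse character order
Original order: 'i' -> 'g' -> 'x' -> 'n' -> 'p' -> 'z' -> 'n'
Reversed order: 'n' -> 'z' -> 'p' -> 'n' -> 'x' -> 'g' -> 'i'
Result: nzpnxgi


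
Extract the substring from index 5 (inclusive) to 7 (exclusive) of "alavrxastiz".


Input string: 'alavrxastiz'
Operation: slice [5:7]
Extract characters: s[5]='x', s[6]='a'
Result: xa
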